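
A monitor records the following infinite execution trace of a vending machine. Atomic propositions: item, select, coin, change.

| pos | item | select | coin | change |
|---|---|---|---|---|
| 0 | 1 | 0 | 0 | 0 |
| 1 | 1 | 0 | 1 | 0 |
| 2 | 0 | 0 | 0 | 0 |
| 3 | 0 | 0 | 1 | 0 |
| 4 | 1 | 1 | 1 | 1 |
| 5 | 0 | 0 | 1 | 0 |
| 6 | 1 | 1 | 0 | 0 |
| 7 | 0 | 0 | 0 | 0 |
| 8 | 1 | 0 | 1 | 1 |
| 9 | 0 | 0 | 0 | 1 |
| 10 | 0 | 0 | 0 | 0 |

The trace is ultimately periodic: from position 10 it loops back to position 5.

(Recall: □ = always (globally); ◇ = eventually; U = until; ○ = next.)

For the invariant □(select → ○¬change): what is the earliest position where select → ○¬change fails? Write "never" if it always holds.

never

select → ○¬change holds at every position 0..10, and those are all the positions the trace ever visits, so the invariant □(select → ○¬change) is never violated.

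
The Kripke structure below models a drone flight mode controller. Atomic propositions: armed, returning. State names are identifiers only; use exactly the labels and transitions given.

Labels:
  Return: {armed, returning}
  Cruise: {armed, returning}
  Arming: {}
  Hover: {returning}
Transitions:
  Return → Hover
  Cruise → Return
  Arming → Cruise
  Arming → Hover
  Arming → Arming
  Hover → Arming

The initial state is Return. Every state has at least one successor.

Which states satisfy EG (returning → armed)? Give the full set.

States satisfying returning → armed: {Return, Cruise, Arming}.
States satisfying EG (returning → armed): {Arming}.

{Arming}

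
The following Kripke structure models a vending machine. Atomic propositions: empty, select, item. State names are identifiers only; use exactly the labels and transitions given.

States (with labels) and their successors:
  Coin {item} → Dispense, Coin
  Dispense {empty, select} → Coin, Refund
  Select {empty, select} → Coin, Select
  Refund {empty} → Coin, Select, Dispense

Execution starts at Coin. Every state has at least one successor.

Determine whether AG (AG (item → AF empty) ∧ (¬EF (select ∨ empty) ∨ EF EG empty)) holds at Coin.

No

States satisfying AG (AG (item → AF empty) ∧ (¬EF (select ∨ empty) ∨ EF EG empty)): ∅.
Coin is reachable from Coin and violates AG (item → AF empty) ∧ (¬EF (select ∨ empty) ∨ EF EG empty), so AG fails at Coin.
Coin ∉ Sat(AG (AG (item → AF empty) ∧ (¬EF (select ∨ empty) ∨ EF EG empty))).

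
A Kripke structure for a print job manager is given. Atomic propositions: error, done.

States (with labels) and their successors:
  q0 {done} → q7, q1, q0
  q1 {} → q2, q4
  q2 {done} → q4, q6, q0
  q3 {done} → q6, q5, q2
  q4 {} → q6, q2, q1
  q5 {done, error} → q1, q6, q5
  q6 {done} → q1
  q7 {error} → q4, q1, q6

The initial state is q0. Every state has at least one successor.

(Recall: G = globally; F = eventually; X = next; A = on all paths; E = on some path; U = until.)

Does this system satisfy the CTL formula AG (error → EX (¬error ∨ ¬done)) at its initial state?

Satisfied

States satisfying error → EX (¬error ∨ ¬done): {q0, q1, q2, q3, q4, q5, q6, q7}.
States satisfying AG (error → EX (¬error ∨ ¬done)): {q0, q1, q2, q3, q4, q5, q6, q7}.
Every state reachable from q0 satisfies error → EX (¬error ∨ ¬done).
q0 ∈ Sat(AG (error → EX (¬error ∨ ¬done))).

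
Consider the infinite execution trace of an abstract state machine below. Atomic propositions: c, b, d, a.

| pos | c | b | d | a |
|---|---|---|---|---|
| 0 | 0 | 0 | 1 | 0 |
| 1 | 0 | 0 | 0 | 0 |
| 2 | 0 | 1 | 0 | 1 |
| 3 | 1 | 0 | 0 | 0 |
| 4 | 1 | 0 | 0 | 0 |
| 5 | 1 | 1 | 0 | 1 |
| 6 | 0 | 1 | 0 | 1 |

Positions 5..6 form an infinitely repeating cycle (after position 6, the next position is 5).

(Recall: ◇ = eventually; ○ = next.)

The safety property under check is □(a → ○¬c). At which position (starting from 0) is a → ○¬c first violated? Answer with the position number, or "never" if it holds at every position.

2

Check a → ○¬c at each position in order: 0 ✓, 1 ✓.
At position 2 the labels are {a, b} and the next position 3 has {c}, so a → ○¬c is false there. This is the first violation.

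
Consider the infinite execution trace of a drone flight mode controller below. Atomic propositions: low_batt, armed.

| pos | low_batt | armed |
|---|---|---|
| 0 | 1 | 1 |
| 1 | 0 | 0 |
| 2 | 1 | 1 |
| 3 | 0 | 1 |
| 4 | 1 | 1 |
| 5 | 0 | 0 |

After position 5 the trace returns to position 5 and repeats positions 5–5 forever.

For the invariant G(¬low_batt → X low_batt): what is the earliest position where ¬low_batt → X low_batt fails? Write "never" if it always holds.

5

Check ¬low_batt → X low_batt at each position in order: 0 ✓, 1 ✓, 2 ✓, 3 ✓, 4 ✓.
At position 5 the labels are {} and the next position 5 has {}, so ¬low_batt → X low_batt is false there. This is the first violation.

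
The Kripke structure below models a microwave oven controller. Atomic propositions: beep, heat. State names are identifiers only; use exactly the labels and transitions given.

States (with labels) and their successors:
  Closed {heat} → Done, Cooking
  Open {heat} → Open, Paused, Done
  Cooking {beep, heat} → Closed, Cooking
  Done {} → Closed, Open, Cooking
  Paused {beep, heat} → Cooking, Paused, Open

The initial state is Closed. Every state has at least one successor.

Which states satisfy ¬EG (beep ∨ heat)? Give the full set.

{Done}

States satisfying beep ∨ heat: {Closed, Open, Cooking, Paused}.
States satisfying EG (beep ∨ heat): {Closed, Open, Cooking, Paused}.
States satisfying ¬EG (beep ∨ heat): {Done}.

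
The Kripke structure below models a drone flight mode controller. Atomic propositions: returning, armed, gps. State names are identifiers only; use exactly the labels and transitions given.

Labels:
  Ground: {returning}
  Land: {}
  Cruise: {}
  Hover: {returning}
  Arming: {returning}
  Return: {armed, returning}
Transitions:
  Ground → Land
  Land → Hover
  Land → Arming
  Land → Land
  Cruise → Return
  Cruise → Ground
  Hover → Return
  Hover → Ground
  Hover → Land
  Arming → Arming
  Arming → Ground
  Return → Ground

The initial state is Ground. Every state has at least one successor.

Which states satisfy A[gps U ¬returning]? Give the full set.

States satisfying gps: ∅.
States satisfying ¬returning: {Land, Cruise}.
States satisfying A[gps U ¬returning]: {Land, Cruise}.

{Land, Cruise}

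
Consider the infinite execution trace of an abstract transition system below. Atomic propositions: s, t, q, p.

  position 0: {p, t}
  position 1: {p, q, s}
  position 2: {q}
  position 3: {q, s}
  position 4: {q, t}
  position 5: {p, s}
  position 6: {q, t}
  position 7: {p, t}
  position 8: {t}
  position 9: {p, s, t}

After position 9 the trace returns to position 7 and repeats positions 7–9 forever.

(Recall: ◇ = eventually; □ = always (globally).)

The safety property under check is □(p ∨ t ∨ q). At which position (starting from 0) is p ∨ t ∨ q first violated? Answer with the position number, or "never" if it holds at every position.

never

p ∨ t ∨ q holds at every position 0..9, and those are all the positions the trace ever visits, so the invariant □(p ∨ t ∨ q) is never violated.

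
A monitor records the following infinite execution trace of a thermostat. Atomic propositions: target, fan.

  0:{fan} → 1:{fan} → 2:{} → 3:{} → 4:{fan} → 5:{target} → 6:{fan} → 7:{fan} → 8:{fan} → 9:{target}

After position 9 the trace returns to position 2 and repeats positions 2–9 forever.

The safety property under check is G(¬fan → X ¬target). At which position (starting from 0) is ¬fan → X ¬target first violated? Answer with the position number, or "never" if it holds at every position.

¬fan → X ¬target holds at every position 0..9, and those are all the positions the trace ever visits, so the invariant G(¬fan → X ¬target) is never violated.

never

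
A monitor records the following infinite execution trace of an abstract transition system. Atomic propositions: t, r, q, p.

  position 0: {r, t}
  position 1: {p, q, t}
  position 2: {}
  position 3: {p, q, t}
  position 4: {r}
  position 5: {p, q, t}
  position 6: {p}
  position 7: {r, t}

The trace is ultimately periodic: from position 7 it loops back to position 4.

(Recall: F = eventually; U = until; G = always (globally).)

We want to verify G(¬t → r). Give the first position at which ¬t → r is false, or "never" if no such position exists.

Check ¬t → r at each position in order: 0 ✓, 1 ✓.
At position 2 the labels are {}, so ¬t → r is false there. This is the first violation.

2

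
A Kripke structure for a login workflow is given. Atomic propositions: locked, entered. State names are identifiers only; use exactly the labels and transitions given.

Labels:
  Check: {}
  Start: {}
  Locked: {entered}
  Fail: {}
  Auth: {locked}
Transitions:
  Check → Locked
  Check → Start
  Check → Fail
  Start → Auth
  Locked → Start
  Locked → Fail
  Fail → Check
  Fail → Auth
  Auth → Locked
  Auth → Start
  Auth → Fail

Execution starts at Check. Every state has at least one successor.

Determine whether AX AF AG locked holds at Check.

No

States satisfying AF AG locked: ∅.
States satisfying AX AF AG locked: ∅.
Check ∉ Sat(AX AF AG locked).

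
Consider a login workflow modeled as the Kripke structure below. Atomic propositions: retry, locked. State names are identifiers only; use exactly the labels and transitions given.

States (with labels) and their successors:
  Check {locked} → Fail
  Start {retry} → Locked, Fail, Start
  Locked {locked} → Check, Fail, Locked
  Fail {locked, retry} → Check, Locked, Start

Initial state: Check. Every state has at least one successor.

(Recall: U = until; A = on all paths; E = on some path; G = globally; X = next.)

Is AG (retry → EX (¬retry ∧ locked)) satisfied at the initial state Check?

States satisfying retry → EX (¬retry ∧ locked): {Check, Start, Locked, Fail}.
States satisfying AG (retry → EX (¬retry ∧ locked)): {Check, Start, Locked, Fail}.
Every state reachable from Check satisfies retry → EX (¬retry ∧ locked).
Check ∈ Sat(AG (retry → EX (¬retry ∧ locked))).

Yes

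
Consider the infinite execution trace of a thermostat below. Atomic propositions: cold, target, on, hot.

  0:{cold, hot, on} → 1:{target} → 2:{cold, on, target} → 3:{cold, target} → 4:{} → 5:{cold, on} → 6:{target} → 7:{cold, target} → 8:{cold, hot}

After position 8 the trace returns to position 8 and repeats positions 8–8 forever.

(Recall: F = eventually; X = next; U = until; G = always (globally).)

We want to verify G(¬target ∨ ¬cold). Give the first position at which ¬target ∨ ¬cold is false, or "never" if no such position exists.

2

Check ¬target ∨ ¬cold at each position in order: 0 ✓, 1 ✓.
At position 2 the labels are {cold, on, target}, so ¬target ∨ ¬cold is false there. This is the first violation.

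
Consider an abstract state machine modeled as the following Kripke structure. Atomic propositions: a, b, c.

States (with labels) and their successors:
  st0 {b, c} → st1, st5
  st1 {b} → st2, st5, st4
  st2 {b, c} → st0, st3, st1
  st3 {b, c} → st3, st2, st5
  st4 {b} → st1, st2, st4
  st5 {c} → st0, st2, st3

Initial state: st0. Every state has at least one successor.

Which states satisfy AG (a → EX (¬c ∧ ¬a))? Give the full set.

{st0, st1, st2, st3, st4, st5}

States satisfying a → EX (¬c ∧ ¬a): {st0, st1, st2, st3, st4, st5}.
States satisfying AG (a → EX (¬c ∧ ¬a)): {st0, st1, st2, st3, st4, st5}.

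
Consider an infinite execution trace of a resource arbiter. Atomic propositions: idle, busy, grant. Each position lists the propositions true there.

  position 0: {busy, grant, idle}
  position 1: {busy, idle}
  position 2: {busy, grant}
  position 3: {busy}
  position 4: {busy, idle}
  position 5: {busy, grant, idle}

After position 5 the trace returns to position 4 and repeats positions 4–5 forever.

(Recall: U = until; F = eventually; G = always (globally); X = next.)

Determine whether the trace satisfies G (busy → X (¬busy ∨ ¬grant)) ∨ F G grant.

Does not hold

busy → X (¬busy ∨ ¬grant) must hold at every position from 0 onward. It fails at position 1, so G (busy → X (¬busy ∨ ¬grant)) is false.
Positions where busy holds: 0, 1, 2, 3, 4, 5.
Check X (¬busy ∨ ¬grant) at each: 0→ok, 1→fails, 2→ok, 3→ok, 4→fails, 5→ok.
G grant is false at every position 0..5, so it never becomes true and F G grant fails.
At position 0: G (busy → X (¬busy ∨ ¬grant)) is false; F G grant is false; so G (busy → X (¬busy ∨ ¬grant)) ∨ F G grant is false.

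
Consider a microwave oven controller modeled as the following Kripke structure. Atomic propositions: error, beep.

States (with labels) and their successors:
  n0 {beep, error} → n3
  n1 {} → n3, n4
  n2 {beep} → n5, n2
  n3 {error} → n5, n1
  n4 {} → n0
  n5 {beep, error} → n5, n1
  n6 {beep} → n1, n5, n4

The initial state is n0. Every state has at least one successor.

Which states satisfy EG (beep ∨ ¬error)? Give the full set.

{n2, n5, n6}

States satisfying beep ∨ ¬error: {n0, n1, n2, n4, n5, n6}.
States satisfying EG (beep ∨ ¬error): {n2, n5, n6}.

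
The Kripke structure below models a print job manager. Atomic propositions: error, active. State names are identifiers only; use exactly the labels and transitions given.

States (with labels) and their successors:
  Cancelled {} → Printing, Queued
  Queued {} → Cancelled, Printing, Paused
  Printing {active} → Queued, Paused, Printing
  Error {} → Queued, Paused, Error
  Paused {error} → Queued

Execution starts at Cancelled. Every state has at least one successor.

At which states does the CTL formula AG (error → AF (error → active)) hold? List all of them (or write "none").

{Cancelled, Queued, Printing, Error, Paused}

States satisfying error → AF (error → active): {Cancelled, Queued, Printing, Error, Paused}.
States satisfying AG (error → AF (error → active)): {Cancelled, Queued, Printing, Error, Paused}.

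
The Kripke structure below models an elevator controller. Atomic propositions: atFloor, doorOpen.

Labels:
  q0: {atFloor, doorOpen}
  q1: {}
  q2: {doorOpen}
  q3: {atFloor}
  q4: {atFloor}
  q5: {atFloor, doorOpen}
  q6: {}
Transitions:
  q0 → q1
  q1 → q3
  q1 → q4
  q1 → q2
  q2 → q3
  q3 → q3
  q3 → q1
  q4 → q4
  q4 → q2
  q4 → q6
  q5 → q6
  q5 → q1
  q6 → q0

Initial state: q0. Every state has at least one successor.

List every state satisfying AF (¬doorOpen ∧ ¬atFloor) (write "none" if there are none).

{q0, q1, q5, q6}

States satisfying ¬doorOpen ∧ ¬atFloor: {q1, q6}.
States satisfying AF (¬doorOpen ∧ ¬atFloor): {q0, q1, q5, q6}.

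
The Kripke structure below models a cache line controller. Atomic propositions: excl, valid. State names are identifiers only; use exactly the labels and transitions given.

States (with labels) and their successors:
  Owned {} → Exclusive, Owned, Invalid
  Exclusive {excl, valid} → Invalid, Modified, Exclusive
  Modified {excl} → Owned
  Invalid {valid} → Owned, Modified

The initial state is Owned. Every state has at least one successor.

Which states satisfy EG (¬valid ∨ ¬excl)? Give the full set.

States satisfying ¬valid ∨ ¬excl: {Owned, Modified, Invalid}.
States satisfying EG (¬valid ∨ ¬excl): {Owned, Modified, Invalid}.

{Owned, Modified, Invalid}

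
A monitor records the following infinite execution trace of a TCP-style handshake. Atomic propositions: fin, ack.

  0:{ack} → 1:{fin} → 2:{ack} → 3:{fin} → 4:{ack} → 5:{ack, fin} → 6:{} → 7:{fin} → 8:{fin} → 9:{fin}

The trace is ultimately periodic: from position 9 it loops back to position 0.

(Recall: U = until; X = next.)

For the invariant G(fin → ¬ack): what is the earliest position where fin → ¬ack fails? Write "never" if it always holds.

Check fin → ¬ack at each position in order: 0 ✓, 1 ✓, 2 ✓, 3 ✓, 4 ✓.
At position 5 the labels are {ack, fin}, so fin → ¬ack is false there. This is the first violation.

5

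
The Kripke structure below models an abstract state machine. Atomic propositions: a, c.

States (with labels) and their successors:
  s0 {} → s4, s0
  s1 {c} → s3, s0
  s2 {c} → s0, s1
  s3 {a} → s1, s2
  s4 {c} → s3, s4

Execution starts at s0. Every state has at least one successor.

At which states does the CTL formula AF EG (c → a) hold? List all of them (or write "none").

{s0}

States satisfying EG (c → a): {s0}.
States satisfying AF EG (c → a): {s0}.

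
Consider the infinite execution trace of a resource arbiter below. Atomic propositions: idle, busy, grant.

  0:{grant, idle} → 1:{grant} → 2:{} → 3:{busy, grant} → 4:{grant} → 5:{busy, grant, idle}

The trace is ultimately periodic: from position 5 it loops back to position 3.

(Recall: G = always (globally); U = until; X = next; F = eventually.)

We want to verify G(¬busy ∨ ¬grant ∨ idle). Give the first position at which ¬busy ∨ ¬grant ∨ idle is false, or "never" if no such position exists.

Check ¬busy ∨ ¬grant ∨ idle at each position in order: 0 ✓, 1 ✓, 2 ✓.
At position 3 the labels are {busy, grant}, so ¬busy ∨ ¬grant ∨ idle is false there. This is the first violation.

3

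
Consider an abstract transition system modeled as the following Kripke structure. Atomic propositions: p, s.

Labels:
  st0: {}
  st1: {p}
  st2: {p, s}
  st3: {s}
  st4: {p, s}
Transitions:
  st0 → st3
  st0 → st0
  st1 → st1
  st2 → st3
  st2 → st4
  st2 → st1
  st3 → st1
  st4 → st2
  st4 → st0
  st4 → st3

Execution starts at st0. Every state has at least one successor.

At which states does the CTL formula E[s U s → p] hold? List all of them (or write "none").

{st0, st1, st2, st3, st4}

States satisfying s: {st2, st3, st4}.
States satisfying s → p: {st0, st1, st2, st4}.
States satisfying E[s U s → p]: {st0, st1, st2, st3, st4}.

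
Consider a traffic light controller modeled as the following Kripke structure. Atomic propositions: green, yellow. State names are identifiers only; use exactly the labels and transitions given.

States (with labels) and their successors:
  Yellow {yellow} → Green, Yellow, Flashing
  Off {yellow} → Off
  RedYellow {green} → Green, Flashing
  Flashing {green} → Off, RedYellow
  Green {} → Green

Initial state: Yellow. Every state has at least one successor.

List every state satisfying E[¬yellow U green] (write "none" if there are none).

States satisfying ¬yellow: {RedYellow, Flashing, Green}.
States satisfying green: {RedYellow, Flashing}.
States satisfying E[¬yellow U green]: {RedYellow, Flashing}.

{RedYellow, Flashing}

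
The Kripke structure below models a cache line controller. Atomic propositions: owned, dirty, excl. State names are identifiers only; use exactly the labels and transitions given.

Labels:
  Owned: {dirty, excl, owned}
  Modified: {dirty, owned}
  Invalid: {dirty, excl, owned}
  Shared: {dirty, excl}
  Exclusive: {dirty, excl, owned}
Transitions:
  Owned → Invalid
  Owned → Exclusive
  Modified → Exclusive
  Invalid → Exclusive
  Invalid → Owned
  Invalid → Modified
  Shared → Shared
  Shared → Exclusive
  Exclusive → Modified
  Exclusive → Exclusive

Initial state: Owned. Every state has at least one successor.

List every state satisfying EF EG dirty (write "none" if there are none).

States satisfying EG dirty: {Owned, Modified, Invalid, Shared, Exclusive}.
States satisfying EF EG dirty: {Owned, Modified, Invalid, Shared, Exclusive}.

{Owned, Modified, Invalid, Shared, Exclusive}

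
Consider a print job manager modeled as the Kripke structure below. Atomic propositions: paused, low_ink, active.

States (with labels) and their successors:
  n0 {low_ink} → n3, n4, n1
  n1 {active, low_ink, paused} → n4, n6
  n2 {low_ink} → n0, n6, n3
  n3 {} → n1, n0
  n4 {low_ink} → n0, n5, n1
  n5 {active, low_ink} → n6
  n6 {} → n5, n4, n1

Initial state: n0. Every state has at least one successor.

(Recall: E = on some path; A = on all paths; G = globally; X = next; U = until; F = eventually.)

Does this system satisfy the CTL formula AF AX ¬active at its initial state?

Does not hold

States satisfying AX ¬active: {n1, n2, n5}.
States satisfying AF AX ¬active: {n1, n2, n5}.
There is a path from n0 along which AX ¬active never holds.
n0 ∉ Sat(AF AX ¬active).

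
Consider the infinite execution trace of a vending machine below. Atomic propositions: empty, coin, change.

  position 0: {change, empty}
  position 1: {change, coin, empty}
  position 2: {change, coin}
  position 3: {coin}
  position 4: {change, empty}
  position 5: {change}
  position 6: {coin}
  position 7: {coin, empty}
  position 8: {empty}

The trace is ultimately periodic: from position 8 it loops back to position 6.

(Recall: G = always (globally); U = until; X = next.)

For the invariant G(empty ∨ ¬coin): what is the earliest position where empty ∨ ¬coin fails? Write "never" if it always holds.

Check empty ∨ ¬coin at each position in order: 0 ✓, 1 ✓.
At position 2 the labels are {change, coin}, so empty ∨ ¬coin is false there. This is the first violation.

2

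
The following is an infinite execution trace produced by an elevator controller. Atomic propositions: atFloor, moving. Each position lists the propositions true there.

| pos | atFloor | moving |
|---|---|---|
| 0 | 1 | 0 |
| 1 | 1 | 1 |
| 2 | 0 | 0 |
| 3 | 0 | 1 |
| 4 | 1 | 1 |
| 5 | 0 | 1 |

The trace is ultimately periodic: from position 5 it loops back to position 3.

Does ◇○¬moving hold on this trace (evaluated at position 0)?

Yes

○¬moving holds at position 1, which is reachable from 0, so ◇○¬moving holds.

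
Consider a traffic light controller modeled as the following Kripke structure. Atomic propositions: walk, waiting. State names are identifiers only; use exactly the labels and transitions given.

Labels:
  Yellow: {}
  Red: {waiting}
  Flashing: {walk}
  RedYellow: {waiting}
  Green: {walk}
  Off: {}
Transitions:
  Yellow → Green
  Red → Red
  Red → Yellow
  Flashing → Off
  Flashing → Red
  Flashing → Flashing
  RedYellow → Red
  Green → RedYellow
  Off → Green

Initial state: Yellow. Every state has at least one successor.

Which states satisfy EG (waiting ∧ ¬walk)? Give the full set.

{Red, RedYellow}

States satisfying waiting ∧ ¬walk: {Red, RedYellow}.
States satisfying EG (waiting ∧ ¬walk): {Red, RedYellow}.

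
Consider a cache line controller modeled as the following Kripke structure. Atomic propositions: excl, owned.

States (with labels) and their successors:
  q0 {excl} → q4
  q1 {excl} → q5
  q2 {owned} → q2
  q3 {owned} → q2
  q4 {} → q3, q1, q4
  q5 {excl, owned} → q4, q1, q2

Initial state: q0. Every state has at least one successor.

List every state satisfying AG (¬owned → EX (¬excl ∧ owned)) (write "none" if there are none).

{q2, q3}

States satisfying ¬owned → EX (¬excl ∧ owned): {q2, q3, q4, q5}.
States satisfying AG (¬owned → EX (¬excl ∧ owned)): {q2, q3}.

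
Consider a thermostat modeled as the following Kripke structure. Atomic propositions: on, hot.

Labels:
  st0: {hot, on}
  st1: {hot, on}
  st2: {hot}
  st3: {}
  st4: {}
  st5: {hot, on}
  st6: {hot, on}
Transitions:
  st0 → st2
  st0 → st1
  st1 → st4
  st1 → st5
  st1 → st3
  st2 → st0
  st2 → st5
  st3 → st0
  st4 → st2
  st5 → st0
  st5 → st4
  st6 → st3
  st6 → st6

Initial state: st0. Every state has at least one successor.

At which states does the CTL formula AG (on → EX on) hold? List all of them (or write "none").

States satisfying on → EX on: {st0, st1, st2, st3, st4, st5, st6}.
States satisfying AG (on → EX on): {st0, st1, st2, st3, st4, st5, st6}.

{st0, st1, st2, st3, st4, st5, st6}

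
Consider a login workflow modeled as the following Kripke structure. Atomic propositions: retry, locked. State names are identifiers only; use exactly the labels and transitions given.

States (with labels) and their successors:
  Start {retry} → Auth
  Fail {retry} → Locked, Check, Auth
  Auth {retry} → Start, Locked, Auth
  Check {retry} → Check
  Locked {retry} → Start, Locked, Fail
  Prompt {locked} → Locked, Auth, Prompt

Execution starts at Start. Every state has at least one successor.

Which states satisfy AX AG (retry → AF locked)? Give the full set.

none

States satisfying AG (retry → AF locked): ∅.
States satisfying AX AG (retry → AF locked): ∅.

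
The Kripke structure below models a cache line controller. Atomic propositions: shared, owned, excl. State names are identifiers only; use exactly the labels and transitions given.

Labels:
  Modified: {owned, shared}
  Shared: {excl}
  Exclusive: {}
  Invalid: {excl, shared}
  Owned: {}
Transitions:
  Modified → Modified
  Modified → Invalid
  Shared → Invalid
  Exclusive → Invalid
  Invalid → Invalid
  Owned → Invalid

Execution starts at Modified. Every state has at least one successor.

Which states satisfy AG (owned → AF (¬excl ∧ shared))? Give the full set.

States satisfying owned → AF (¬excl ∧ shared): {Modified, Shared, Exclusive, Invalid, Owned}.
States satisfying AG (owned → AF (¬excl ∧ shared)): {Modified, Shared, Exclusive, Invalid, Owned}.

{Modified, Shared, Exclusive, Invalid, Owned}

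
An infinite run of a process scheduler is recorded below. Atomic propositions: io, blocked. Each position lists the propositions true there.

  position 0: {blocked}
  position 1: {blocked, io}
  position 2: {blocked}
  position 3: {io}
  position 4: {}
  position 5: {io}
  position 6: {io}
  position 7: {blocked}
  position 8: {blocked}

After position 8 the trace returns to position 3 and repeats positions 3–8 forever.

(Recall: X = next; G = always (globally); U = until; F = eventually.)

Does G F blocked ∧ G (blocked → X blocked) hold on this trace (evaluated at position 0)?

F blocked holds at every position 0..8, and those are all positions ever visited, so G F blocked holds.
blocked → X blocked must hold at every position from 0 onward. It fails at position 2, so G (blocked → X blocked) is false.
Positions where blocked holds: 0, 1, 2, 7, 8.
Check X blocked at each: 0→ok, 1→ok, 2→fails, 7→ok, 8→fails.
At position 0: G F blocked is true; G (blocked → X blocked) is false; so G F blocked ∧ G (blocked → X blocked) is false.

Violated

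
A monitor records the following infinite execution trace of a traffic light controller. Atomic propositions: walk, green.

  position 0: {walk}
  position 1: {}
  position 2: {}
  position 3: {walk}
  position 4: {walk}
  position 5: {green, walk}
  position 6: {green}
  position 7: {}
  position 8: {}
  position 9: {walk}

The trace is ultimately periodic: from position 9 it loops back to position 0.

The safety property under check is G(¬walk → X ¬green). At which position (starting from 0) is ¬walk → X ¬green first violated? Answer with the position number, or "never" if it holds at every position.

¬walk → X ¬green holds at every position 0..9, and those are all the positions the trace ever visits, so the invariant G(¬walk → X ¬green) is never violated.

never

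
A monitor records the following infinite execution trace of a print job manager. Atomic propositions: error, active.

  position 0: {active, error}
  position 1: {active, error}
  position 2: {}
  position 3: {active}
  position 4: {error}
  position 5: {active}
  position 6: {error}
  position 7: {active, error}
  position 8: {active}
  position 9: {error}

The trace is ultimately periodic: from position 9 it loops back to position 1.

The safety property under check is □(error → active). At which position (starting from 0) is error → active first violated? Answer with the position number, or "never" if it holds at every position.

Check error → active at each position in order: 0 ✓, 1 ✓, 2 ✓, 3 ✓.
At position 4 the labels are {error}, so error → active is false there. This is the first violation.

4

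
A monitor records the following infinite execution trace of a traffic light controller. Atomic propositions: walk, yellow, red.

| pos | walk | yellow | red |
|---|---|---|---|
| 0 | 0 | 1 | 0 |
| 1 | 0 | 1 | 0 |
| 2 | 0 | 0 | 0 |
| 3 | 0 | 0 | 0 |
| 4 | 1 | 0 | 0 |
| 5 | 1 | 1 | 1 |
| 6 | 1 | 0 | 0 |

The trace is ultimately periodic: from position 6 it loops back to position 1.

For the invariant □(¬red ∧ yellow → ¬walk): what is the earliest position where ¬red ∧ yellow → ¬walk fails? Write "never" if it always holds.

¬red ∧ yellow → ¬walk holds at every position 0..6, and those are all the positions the trace ever visits, so the invariant □(¬red ∧ yellow → ¬walk) is never violated.

never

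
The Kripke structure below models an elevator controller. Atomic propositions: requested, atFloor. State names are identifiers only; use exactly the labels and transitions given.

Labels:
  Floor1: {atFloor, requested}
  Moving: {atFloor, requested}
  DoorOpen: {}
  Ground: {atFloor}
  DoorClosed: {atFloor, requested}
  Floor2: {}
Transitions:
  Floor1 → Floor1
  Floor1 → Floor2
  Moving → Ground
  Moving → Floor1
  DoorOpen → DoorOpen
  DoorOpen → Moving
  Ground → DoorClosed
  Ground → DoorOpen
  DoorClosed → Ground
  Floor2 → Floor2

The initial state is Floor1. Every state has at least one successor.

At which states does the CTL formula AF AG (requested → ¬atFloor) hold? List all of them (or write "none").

States satisfying AG (requested → ¬atFloor): {Floor2}.
States satisfying AF AG (requested → ¬atFloor): {Floor2}.

{Floor2}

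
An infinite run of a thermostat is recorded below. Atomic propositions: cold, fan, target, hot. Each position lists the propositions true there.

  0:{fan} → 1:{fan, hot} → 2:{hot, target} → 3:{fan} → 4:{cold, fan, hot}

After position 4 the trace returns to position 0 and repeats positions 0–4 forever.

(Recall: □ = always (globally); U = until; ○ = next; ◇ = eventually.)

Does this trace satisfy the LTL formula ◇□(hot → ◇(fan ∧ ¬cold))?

□(hot → ◇(fan ∧ ¬cold)) holds at position 0, which is reachable from 0, so ◇□(hot → ◇(fan ∧ ¬cold)) holds.

Satisfied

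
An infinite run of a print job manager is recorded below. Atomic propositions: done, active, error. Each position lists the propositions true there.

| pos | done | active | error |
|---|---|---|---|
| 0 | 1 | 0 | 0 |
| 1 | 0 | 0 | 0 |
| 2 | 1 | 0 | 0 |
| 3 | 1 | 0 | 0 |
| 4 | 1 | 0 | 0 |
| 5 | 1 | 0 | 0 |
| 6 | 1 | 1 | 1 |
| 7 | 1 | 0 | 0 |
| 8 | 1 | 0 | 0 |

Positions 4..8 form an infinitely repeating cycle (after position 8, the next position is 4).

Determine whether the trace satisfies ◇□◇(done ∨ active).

Holds

□◇(done ∨ active) holds at position 0, which is reachable from 0, so ◇□◇(done ∨ active) holds.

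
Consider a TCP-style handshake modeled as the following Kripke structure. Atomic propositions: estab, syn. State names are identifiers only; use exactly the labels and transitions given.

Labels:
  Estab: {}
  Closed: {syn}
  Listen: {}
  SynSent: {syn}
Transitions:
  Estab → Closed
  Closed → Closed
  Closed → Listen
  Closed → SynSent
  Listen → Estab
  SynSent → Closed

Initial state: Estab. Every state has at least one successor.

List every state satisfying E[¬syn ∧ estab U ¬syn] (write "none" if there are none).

States satisfying ¬syn ∧ estab: ∅.
States satisfying ¬syn: {Estab, Listen}.
States satisfying E[¬syn ∧ estab U ¬syn]: {Estab, Listen}.

{Estab, Listen}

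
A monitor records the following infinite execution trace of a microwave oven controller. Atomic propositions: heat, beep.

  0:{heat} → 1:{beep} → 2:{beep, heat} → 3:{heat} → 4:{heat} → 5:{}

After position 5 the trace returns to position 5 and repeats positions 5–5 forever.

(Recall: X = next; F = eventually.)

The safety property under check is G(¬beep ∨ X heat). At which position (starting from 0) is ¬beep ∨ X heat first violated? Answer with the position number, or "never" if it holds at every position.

¬beep ∨ X heat holds at every position 0..5, and those are all the positions the trace ever visits, so the invariant G(¬beep ∨ X heat) is never violated.

never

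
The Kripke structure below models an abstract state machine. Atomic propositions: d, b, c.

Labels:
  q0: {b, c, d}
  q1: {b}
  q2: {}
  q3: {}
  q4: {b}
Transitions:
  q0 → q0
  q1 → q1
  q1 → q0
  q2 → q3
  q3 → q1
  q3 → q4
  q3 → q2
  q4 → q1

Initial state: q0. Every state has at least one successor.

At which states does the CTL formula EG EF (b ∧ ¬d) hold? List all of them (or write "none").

States satisfying EF (b ∧ ¬d): {q1, q2, q3, q4}.
States satisfying EG EF (b ∧ ¬d): {q1, q2, q3, q4}.

{q1, q2, q3, q4}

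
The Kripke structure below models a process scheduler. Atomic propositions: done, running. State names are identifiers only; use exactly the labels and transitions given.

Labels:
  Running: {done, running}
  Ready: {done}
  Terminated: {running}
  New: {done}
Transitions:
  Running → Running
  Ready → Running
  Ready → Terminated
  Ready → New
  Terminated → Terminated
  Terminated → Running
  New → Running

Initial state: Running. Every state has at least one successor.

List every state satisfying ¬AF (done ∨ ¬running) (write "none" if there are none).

{Terminated}

States satisfying done ∨ ¬running: {Running, Ready, New}.
States satisfying AF (done ∨ ¬running): {Running, Ready, New}.
States satisfying ¬AF (done ∨ ¬running): {Terminated}.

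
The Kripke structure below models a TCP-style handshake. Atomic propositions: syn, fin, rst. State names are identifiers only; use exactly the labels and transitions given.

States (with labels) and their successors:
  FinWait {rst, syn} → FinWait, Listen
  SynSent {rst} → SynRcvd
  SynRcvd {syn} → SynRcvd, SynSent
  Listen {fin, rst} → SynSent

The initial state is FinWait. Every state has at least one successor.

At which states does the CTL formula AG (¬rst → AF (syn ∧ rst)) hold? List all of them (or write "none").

States satisfying ¬rst → AF (syn ∧ rst): {FinWait, SynSent, Listen}.
States satisfying AG (¬rst → AF (syn ∧ rst)): ∅.

none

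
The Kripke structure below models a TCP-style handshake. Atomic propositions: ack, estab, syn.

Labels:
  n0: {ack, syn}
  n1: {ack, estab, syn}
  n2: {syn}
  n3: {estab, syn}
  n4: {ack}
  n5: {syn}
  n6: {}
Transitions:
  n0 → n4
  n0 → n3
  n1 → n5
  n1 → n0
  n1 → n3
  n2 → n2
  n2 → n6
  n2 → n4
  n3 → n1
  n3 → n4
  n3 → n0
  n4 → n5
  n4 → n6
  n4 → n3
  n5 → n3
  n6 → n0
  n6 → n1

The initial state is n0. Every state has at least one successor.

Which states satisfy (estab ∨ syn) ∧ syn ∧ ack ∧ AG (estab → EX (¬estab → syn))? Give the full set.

States satisfying estab ∨ syn: {n0, n1, n2, n3, n5}.
States satisfying syn ∧ ack: {n0, n1}.
States satisfying (estab ∨ syn) ∧ syn ∧ ack: {n0, n1}.
States satisfying estab → EX (¬estab → syn): {n0, n1, n2, n3, n4, n5, n6}.
States satisfying AG (estab → EX (¬estab → syn)): {n0, n1, n2, n3, n4, n5, n6}.
States satisfying (estab ∨ syn) ∧ syn ∧ ack ∧ AG (estab → EX (¬estab → syn)): {n0, n1}.

{n0, n1}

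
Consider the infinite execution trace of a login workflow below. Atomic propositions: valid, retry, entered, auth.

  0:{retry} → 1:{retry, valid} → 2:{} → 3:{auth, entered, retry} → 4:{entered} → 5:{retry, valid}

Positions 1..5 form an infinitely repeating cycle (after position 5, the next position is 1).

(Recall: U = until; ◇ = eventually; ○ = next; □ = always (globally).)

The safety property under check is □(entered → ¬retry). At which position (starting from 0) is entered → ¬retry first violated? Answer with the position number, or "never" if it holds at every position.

3

Check entered → ¬retry at each position in order: 0 ✓, 1 ✓, 2 ✓.
At position 3 the labels are {auth, entered, retry}, so entered → ¬retry is false there. This is the first violation.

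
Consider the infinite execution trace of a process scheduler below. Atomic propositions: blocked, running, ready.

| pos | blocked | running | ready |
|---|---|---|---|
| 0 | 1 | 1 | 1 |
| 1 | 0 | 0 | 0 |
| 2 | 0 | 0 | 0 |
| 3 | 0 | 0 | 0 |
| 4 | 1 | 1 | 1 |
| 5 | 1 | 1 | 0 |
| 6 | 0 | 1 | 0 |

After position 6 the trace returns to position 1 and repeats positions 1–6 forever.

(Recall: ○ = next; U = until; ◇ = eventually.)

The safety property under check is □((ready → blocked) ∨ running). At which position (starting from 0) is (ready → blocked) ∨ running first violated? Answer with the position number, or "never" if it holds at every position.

never

(ready → blocked) ∨ running holds at every position 0..6, and those are all the positions the trace ever visits, so the invariant □((ready → blocked) ∨ running) is never violated.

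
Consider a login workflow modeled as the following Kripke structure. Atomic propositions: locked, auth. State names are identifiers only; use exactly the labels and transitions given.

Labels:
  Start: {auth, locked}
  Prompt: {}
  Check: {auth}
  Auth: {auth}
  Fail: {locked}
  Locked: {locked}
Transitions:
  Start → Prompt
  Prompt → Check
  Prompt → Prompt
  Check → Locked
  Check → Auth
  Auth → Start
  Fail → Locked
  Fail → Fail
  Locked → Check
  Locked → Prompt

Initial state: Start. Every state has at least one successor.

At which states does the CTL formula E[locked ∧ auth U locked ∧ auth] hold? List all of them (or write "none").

States satisfying locked ∧ auth: {Start}.
States satisfying E[locked ∧ auth U locked ∧ auth]: {Start}.

{Start}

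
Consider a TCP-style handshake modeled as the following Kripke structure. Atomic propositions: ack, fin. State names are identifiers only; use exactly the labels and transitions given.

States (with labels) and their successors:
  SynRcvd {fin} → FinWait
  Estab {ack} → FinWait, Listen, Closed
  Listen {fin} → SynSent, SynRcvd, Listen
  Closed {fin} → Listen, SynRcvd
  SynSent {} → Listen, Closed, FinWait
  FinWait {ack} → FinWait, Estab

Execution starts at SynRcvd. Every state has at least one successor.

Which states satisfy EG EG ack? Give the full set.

{Estab, FinWait}

States satisfying EG ack: {Estab, FinWait}.
States satisfying EG EG ack: {Estab, FinWait}.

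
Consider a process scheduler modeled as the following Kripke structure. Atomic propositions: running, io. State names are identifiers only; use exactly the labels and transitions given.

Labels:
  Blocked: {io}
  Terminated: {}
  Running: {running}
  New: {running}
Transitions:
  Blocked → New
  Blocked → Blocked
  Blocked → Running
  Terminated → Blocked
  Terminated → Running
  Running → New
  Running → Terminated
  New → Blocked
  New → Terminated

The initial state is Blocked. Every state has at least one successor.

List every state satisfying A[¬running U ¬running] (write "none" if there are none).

{Blocked, Terminated}

States satisfying ¬running: {Blocked, Terminated}.
States satisfying A[¬running U ¬running]: {Blocked, Terminated}.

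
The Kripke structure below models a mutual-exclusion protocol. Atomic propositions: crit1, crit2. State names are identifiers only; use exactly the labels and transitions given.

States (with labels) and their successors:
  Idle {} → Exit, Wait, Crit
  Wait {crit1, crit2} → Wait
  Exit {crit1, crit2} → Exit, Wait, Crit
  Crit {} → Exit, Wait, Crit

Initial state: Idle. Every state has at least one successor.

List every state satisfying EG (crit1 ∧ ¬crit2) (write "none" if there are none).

States satisfying crit1 ∧ ¬crit2: ∅.
States satisfying EG (crit1 ∧ ¬crit2): ∅.

none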